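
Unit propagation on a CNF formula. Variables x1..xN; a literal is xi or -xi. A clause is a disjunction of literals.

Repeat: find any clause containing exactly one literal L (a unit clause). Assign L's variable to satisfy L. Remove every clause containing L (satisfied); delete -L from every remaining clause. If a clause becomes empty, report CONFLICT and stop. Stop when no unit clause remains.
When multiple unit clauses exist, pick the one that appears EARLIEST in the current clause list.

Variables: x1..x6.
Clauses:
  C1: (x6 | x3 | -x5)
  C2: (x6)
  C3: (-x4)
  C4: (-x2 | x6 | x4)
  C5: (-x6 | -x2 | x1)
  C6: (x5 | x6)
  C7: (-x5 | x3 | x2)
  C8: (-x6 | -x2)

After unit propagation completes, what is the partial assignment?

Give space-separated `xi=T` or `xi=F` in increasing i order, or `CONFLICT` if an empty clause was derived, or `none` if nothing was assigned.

Answer: x2=F x4=F x6=T

Derivation:
unit clause [6] forces x6=T; simplify:
  drop -6 from [-6, -2, 1] -> [-2, 1]
  drop -6 from [-6, -2] -> [-2]
  satisfied 4 clause(s); 4 remain; assigned so far: [6]
unit clause [-4] forces x4=F; simplify:
  satisfied 1 clause(s); 3 remain; assigned so far: [4, 6]
unit clause [-2] forces x2=F; simplify:
  drop 2 from [-5, 3, 2] -> [-5, 3]
  satisfied 2 clause(s); 1 remain; assigned so far: [2, 4, 6]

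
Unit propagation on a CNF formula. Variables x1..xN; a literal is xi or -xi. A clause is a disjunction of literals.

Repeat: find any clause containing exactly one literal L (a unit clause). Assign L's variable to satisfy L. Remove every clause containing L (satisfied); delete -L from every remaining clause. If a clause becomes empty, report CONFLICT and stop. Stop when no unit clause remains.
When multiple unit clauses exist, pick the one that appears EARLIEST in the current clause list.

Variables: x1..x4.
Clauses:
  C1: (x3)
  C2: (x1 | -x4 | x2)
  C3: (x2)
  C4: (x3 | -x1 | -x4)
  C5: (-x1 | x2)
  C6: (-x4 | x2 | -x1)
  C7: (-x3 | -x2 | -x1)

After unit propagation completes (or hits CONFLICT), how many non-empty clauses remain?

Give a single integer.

Answer: 0

Derivation:
unit clause [3] forces x3=T; simplify:
  drop -3 from [-3, -2, -1] -> [-2, -1]
  satisfied 2 clause(s); 5 remain; assigned so far: [3]
unit clause [2] forces x2=T; simplify:
  drop -2 from [-2, -1] -> [-1]
  satisfied 4 clause(s); 1 remain; assigned so far: [2, 3]
unit clause [-1] forces x1=F; simplify:
  satisfied 1 clause(s); 0 remain; assigned so far: [1, 2, 3]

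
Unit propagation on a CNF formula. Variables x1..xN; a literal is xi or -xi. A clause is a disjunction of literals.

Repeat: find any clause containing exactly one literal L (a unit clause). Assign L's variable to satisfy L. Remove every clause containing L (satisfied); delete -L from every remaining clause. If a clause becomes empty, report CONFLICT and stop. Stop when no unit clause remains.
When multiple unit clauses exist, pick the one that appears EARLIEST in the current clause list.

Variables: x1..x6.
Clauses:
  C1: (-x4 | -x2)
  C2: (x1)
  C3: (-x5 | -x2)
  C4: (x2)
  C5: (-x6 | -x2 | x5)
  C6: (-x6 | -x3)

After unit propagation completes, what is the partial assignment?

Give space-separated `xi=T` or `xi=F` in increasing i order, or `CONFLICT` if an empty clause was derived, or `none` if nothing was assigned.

unit clause [1] forces x1=T; simplify:
  satisfied 1 clause(s); 5 remain; assigned so far: [1]
unit clause [2] forces x2=T; simplify:
  drop -2 from [-4, -2] -> [-4]
  drop -2 from [-5, -2] -> [-5]
  drop -2 from [-6, -2, 5] -> [-6, 5]
  satisfied 1 clause(s); 4 remain; assigned so far: [1, 2]
unit clause [-4] forces x4=F; simplify:
  satisfied 1 clause(s); 3 remain; assigned so far: [1, 2, 4]
unit clause [-5] forces x5=F; simplify:
  drop 5 from [-6, 5] -> [-6]
  satisfied 1 clause(s); 2 remain; assigned so far: [1, 2, 4, 5]
unit clause [-6] forces x6=F; simplify:
  satisfied 2 clause(s); 0 remain; assigned so far: [1, 2, 4, 5, 6]

Answer: x1=T x2=T x4=F x5=F x6=F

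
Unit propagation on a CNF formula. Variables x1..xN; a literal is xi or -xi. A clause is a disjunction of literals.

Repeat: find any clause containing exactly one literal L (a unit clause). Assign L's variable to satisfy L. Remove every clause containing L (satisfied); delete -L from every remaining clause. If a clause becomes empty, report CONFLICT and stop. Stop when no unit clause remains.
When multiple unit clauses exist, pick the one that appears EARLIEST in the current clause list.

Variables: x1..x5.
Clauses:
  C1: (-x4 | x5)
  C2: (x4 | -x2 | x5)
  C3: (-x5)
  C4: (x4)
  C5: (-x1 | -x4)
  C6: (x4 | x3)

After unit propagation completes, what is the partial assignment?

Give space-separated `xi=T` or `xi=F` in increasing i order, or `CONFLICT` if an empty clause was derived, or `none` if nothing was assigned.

Answer: CONFLICT

Derivation:
unit clause [-5] forces x5=F; simplify:
  drop 5 from [-4, 5] -> [-4]
  drop 5 from [4, -2, 5] -> [4, -2]
  satisfied 1 clause(s); 5 remain; assigned so far: [5]
unit clause [-4] forces x4=F; simplify:
  drop 4 from [4, -2] -> [-2]
  drop 4 from [4] -> [] (empty!)
  drop 4 from [4, 3] -> [3]
  satisfied 2 clause(s); 3 remain; assigned so far: [4, 5]
CONFLICT (empty clause)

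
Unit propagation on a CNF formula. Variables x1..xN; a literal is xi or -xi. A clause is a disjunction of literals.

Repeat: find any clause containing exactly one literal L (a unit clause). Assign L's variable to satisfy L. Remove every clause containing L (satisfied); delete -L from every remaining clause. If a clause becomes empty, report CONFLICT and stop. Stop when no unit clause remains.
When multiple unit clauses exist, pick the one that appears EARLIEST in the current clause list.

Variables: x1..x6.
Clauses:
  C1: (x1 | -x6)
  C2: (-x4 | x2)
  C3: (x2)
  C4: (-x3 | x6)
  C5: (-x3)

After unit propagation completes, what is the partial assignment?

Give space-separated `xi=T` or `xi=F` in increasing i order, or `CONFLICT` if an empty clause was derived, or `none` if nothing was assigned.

Answer: x2=T x3=F

Derivation:
unit clause [2] forces x2=T; simplify:
  satisfied 2 clause(s); 3 remain; assigned so far: [2]
unit clause [-3] forces x3=F; simplify:
  satisfied 2 clause(s); 1 remain; assigned so far: [2, 3]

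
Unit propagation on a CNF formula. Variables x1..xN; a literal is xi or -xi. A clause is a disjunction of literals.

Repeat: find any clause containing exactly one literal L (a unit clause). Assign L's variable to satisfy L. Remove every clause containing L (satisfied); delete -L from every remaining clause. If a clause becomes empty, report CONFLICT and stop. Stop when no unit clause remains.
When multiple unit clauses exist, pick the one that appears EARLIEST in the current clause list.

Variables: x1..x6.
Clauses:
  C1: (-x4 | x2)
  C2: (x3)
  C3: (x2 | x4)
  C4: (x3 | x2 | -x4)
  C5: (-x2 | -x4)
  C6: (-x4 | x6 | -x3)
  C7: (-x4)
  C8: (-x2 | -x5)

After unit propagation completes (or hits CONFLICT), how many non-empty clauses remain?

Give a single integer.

unit clause [3] forces x3=T; simplify:
  drop -3 from [-4, 6, -3] -> [-4, 6]
  satisfied 2 clause(s); 6 remain; assigned so far: [3]
unit clause [-4] forces x4=F; simplify:
  drop 4 from [2, 4] -> [2]
  satisfied 4 clause(s); 2 remain; assigned so far: [3, 4]
unit clause [2] forces x2=T; simplify:
  drop -2 from [-2, -5] -> [-5]
  satisfied 1 clause(s); 1 remain; assigned so far: [2, 3, 4]
unit clause [-5] forces x5=F; simplify:
  satisfied 1 clause(s); 0 remain; assigned so far: [2, 3, 4, 5]

Answer: 0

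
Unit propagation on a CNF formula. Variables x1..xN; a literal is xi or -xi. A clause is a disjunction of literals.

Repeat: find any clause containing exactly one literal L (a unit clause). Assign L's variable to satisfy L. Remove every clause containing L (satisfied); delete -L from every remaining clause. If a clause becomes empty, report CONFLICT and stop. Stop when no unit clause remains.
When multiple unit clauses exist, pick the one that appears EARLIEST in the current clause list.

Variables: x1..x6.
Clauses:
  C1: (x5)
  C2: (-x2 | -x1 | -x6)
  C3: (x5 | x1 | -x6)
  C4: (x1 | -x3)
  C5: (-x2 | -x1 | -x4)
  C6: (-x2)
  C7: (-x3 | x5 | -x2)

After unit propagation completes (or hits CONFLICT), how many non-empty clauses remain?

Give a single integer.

Answer: 1

Derivation:
unit clause [5] forces x5=T; simplify:
  satisfied 3 clause(s); 4 remain; assigned so far: [5]
unit clause [-2] forces x2=F; simplify:
  satisfied 3 clause(s); 1 remain; assigned so far: [2, 5]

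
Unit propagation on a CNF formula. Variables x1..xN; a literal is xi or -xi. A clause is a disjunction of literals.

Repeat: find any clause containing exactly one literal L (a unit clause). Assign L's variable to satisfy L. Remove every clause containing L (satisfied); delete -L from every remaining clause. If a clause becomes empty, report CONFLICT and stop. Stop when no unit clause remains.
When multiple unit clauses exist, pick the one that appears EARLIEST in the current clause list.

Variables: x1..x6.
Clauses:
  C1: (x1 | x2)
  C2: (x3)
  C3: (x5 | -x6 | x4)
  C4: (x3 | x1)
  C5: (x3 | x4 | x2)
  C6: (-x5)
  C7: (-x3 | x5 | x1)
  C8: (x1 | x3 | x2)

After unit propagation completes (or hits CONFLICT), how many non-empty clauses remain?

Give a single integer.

Answer: 1

Derivation:
unit clause [3] forces x3=T; simplify:
  drop -3 from [-3, 5, 1] -> [5, 1]
  satisfied 4 clause(s); 4 remain; assigned so far: [3]
unit clause [-5] forces x5=F; simplify:
  drop 5 from [5, -6, 4] -> [-6, 4]
  drop 5 from [5, 1] -> [1]
  satisfied 1 clause(s); 3 remain; assigned so far: [3, 5]
unit clause [1] forces x1=T; simplify:
  satisfied 2 clause(s); 1 remain; assigned so far: [1, 3, 5]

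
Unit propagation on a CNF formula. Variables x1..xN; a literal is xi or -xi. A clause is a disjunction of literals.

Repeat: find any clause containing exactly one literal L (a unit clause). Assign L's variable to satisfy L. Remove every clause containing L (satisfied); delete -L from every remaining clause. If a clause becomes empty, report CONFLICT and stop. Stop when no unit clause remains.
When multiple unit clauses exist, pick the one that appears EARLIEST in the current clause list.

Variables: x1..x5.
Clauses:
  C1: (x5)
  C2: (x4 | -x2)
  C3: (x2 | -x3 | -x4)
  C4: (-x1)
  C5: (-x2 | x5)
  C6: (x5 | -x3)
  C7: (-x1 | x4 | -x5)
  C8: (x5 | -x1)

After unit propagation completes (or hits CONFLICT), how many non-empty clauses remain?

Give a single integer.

Answer: 2

Derivation:
unit clause [5] forces x5=T; simplify:
  drop -5 from [-1, 4, -5] -> [-1, 4]
  satisfied 4 clause(s); 4 remain; assigned so far: [5]
unit clause [-1] forces x1=F; simplify:
  satisfied 2 clause(s); 2 remain; assigned so far: [1, 5]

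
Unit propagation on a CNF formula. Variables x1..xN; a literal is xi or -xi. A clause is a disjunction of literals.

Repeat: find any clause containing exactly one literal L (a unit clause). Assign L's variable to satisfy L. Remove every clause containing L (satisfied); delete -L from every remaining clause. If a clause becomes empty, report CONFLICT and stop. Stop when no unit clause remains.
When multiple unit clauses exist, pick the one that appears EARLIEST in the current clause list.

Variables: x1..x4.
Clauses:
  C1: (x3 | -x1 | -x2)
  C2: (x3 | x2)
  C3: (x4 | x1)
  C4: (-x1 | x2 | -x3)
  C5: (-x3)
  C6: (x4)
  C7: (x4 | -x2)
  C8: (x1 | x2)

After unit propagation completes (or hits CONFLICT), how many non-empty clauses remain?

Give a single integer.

Answer: 0

Derivation:
unit clause [-3] forces x3=F; simplify:
  drop 3 from [3, -1, -2] -> [-1, -2]
  drop 3 from [3, 2] -> [2]
  satisfied 2 clause(s); 6 remain; assigned so far: [3]
unit clause [2] forces x2=T; simplify:
  drop -2 from [-1, -2] -> [-1]
  drop -2 from [4, -2] -> [4]
  satisfied 2 clause(s); 4 remain; assigned so far: [2, 3]
unit clause [-1] forces x1=F; simplify:
  drop 1 from [4, 1] -> [4]
  satisfied 1 clause(s); 3 remain; assigned so far: [1, 2, 3]
unit clause [4] forces x4=T; simplify:
  satisfied 3 clause(s); 0 remain; assigned so far: [1, 2, 3, 4]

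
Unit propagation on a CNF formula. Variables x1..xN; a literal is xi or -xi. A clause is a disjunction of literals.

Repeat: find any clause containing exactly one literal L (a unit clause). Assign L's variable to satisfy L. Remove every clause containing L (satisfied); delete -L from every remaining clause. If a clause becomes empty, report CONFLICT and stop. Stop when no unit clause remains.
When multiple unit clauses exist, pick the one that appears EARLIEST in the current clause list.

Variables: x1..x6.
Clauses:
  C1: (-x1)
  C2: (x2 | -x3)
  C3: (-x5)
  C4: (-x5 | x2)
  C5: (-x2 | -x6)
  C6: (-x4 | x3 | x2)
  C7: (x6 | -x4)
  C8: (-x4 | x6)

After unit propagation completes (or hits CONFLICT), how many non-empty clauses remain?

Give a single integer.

Answer: 5

Derivation:
unit clause [-1] forces x1=F; simplify:
  satisfied 1 clause(s); 7 remain; assigned so far: [1]
unit clause [-5] forces x5=F; simplify:
  satisfied 2 clause(s); 5 remain; assigned so far: [1, 5]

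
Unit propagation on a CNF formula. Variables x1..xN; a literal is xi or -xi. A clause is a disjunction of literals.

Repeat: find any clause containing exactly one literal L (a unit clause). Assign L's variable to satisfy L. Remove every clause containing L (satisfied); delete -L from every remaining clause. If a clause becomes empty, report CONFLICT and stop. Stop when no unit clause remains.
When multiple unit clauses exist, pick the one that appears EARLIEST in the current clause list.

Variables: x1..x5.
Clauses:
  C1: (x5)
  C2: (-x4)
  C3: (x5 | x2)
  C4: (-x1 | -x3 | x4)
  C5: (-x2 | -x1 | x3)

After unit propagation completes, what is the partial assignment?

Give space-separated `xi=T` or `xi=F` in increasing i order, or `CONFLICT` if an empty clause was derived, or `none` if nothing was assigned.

unit clause [5] forces x5=T; simplify:
  satisfied 2 clause(s); 3 remain; assigned so far: [5]
unit clause [-4] forces x4=F; simplify:
  drop 4 from [-1, -3, 4] -> [-1, -3]
  satisfied 1 clause(s); 2 remain; assigned so far: [4, 5]

Answer: x4=F x5=T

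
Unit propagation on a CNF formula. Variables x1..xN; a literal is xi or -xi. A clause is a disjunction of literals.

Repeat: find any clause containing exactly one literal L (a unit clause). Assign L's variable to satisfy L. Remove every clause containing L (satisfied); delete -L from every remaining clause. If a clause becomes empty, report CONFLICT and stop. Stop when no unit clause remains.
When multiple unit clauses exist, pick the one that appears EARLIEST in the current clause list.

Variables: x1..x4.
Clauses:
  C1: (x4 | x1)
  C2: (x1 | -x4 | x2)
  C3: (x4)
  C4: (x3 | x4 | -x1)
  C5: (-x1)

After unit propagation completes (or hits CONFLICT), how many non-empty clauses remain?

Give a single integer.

unit clause [4] forces x4=T; simplify:
  drop -4 from [1, -4, 2] -> [1, 2]
  satisfied 3 clause(s); 2 remain; assigned so far: [4]
unit clause [-1] forces x1=F; simplify:
  drop 1 from [1, 2] -> [2]
  satisfied 1 clause(s); 1 remain; assigned so far: [1, 4]
unit clause [2] forces x2=T; simplify:
  satisfied 1 clause(s); 0 remain; assigned so far: [1, 2, 4]

Answer: 0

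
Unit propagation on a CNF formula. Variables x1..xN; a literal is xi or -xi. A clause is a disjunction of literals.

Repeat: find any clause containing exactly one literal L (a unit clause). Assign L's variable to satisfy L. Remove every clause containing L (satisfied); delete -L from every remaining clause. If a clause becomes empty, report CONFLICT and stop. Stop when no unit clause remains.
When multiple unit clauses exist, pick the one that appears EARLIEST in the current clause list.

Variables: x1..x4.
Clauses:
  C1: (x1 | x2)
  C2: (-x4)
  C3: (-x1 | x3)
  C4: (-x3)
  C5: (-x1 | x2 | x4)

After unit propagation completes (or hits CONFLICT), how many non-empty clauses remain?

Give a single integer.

Answer: 0

Derivation:
unit clause [-4] forces x4=F; simplify:
  drop 4 from [-1, 2, 4] -> [-1, 2]
  satisfied 1 clause(s); 4 remain; assigned so far: [4]
unit clause [-3] forces x3=F; simplify:
  drop 3 from [-1, 3] -> [-1]
  satisfied 1 clause(s); 3 remain; assigned so far: [3, 4]
unit clause [-1] forces x1=F; simplify:
  drop 1 from [1, 2] -> [2]
  satisfied 2 clause(s); 1 remain; assigned so far: [1, 3, 4]
unit clause [2] forces x2=T; simplify:
  satisfied 1 clause(s); 0 remain; assigned so far: [1, 2, 3, 4]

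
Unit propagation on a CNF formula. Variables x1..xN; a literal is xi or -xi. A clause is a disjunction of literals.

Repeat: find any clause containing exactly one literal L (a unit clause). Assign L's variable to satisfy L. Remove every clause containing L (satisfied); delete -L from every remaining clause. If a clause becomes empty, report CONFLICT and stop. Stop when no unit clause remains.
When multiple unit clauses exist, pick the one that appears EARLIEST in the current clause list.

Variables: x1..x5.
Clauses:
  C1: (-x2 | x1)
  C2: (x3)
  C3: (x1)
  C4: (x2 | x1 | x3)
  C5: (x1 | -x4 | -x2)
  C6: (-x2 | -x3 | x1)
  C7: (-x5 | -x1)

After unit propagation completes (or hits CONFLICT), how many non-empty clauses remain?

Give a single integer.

unit clause [3] forces x3=T; simplify:
  drop -3 from [-2, -3, 1] -> [-2, 1]
  satisfied 2 clause(s); 5 remain; assigned so far: [3]
unit clause [1] forces x1=T; simplify:
  drop -1 from [-5, -1] -> [-5]
  satisfied 4 clause(s); 1 remain; assigned so far: [1, 3]
unit clause [-5] forces x5=F; simplify:
  satisfied 1 clause(s); 0 remain; assigned so far: [1, 3, 5]

Answer: 0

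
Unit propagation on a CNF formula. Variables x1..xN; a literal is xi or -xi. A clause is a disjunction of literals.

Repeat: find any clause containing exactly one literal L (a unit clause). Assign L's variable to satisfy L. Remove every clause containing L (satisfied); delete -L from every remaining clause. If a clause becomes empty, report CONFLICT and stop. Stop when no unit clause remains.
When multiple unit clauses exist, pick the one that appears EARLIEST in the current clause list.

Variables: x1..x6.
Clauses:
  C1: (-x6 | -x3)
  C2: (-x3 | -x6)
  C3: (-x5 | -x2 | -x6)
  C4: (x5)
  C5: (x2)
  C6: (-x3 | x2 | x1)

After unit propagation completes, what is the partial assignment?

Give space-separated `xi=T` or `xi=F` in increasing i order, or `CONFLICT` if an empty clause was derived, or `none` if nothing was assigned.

Answer: x2=T x5=T x6=F

Derivation:
unit clause [5] forces x5=T; simplify:
  drop -5 from [-5, -2, -6] -> [-2, -6]
  satisfied 1 clause(s); 5 remain; assigned so far: [5]
unit clause [2] forces x2=T; simplify:
  drop -2 from [-2, -6] -> [-6]
  satisfied 2 clause(s); 3 remain; assigned so far: [2, 5]
unit clause [-6] forces x6=F; simplify:
  satisfied 3 clause(s); 0 remain; assigned so far: [2, 5, 6]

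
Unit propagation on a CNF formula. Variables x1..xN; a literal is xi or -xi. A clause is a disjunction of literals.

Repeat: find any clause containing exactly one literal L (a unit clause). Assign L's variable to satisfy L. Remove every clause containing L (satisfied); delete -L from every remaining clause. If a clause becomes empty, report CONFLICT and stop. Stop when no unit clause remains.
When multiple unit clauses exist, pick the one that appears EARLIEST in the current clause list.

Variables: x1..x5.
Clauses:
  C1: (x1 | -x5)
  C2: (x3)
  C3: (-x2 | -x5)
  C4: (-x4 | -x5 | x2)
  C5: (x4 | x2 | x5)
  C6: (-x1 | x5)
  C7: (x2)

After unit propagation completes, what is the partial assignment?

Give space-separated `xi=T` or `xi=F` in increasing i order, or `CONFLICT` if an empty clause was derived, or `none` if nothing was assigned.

Answer: x1=F x2=T x3=T x5=F

Derivation:
unit clause [3] forces x3=T; simplify:
  satisfied 1 clause(s); 6 remain; assigned so far: [3]
unit clause [2] forces x2=T; simplify:
  drop -2 from [-2, -5] -> [-5]
  satisfied 3 clause(s); 3 remain; assigned so far: [2, 3]
unit clause [-5] forces x5=F; simplify:
  drop 5 from [-1, 5] -> [-1]
  satisfied 2 clause(s); 1 remain; assigned so far: [2, 3, 5]
unit clause [-1] forces x1=F; simplify:
  satisfied 1 clause(s); 0 remain; assigned so far: [1, 2, 3, 5]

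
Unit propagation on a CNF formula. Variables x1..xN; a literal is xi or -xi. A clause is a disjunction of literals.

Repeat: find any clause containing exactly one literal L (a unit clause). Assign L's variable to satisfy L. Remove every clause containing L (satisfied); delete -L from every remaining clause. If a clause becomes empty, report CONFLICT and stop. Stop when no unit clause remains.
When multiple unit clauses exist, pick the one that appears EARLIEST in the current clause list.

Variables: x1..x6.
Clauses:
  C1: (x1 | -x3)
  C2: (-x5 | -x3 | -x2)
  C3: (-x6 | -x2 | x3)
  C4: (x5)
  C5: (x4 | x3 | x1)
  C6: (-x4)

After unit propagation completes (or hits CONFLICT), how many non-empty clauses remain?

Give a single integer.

unit clause [5] forces x5=T; simplify:
  drop -5 from [-5, -3, -2] -> [-3, -2]
  satisfied 1 clause(s); 5 remain; assigned so far: [5]
unit clause [-4] forces x4=F; simplify:
  drop 4 from [4, 3, 1] -> [3, 1]
  satisfied 1 clause(s); 4 remain; assigned so far: [4, 5]

Answer: 4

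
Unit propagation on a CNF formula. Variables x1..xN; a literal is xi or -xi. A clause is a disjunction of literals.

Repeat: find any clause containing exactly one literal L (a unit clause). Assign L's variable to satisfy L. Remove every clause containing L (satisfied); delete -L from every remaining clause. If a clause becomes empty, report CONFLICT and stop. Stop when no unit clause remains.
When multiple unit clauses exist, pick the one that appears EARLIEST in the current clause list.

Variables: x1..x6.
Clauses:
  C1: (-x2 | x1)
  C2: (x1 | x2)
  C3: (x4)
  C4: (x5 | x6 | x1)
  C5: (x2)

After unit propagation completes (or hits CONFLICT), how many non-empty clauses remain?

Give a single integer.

unit clause [4] forces x4=T; simplify:
  satisfied 1 clause(s); 4 remain; assigned so far: [4]
unit clause [2] forces x2=T; simplify:
  drop -2 from [-2, 1] -> [1]
  satisfied 2 clause(s); 2 remain; assigned so far: [2, 4]
unit clause [1] forces x1=T; simplify:
  satisfied 2 clause(s); 0 remain; assigned so far: [1, 2, 4]

Answer: 0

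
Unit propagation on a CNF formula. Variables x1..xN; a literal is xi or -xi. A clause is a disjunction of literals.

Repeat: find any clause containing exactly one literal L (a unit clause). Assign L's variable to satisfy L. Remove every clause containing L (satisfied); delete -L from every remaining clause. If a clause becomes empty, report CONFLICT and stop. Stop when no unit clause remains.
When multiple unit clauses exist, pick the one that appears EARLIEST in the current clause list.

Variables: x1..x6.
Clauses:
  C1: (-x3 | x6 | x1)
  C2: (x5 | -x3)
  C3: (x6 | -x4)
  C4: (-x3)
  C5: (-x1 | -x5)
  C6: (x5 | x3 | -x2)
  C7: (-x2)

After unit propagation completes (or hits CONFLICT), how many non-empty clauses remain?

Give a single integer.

unit clause [-3] forces x3=F; simplify:
  drop 3 from [5, 3, -2] -> [5, -2]
  satisfied 3 clause(s); 4 remain; assigned so far: [3]
unit clause [-2] forces x2=F; simplify:
  satisfied 2 clause(s); 2 remain; assigned so far: [2, 3]

Answer: 2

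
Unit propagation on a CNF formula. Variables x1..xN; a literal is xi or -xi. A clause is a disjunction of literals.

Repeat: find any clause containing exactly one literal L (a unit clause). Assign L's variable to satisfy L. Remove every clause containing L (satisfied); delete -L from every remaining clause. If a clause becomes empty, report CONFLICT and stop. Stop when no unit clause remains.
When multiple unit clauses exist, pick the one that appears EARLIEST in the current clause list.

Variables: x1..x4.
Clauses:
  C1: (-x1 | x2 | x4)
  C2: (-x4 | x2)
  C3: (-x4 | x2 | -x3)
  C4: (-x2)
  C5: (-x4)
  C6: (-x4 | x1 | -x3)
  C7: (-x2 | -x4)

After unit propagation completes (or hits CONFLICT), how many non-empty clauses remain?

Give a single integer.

Answer: 0

Derivation:
unit clause [-2] forces x2=F; simplify:
  drop 2 from [-1, 2, 4] -> [-1, 4]
  drop 2 from [-4, 2] -> [-4]
  drop 2 from [-4, 2, -3] -> [-4, -3]
  satisfied 2 clause(s); 5 remain; assigned so far: [2]
unit clause [-4] forces x4=F; simplify:
  drop 4 from [-1, 4] -> [-1]
  satisfied 4 clause(s); 1 remain; assigned so far: [2, 4]
unit clause [-1] forces x1=F; simplify:
  satisfied 1 clause(s); 0 remain; assigned so far: [1, 2, 4]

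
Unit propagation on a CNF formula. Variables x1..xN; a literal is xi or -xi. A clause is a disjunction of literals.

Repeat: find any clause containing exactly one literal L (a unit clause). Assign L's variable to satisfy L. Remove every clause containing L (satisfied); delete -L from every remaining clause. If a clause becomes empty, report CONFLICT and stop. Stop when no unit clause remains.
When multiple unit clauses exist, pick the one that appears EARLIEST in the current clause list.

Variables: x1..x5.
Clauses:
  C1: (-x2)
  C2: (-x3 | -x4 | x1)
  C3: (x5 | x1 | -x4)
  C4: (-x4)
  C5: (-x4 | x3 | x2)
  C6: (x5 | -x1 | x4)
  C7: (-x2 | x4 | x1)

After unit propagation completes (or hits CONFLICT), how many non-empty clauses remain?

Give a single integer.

unit clause [-2] forces x2=F; simplify:
  drop 2 from [-4, 3, 2] -> [-4, 3]
  satisfied 2 clause(s); 5 remain; assigned so far: [2]
unit clause [-4] forces x4=F; simplify:
  drop 4 from [5, -1, 4] -> [5, -1]
  satisfied 4 clause(s); 1 remain; assigned so far: [2, 4]

Answer: 1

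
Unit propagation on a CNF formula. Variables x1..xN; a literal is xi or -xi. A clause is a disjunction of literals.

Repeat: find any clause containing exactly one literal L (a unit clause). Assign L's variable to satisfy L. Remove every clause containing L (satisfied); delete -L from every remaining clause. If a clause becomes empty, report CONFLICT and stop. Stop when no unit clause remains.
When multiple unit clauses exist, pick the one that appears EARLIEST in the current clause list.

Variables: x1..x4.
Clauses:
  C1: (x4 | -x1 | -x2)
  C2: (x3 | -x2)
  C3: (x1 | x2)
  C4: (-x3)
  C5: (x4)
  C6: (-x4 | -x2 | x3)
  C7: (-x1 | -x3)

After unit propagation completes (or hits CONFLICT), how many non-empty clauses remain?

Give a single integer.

Answer: 0

Derivation:
unit clause [-3] forces x3=F; simplify:
  drop 3 from [3, -2] -> [-2]
  drop 3 from [-4, -2, 3] -> [-4, -2]
  satisfied 2 clause(s); 5 remain; assigned so far: [3]
unit clause [-2] forces x2=F; simplify:
  drop 2 from [1, 2] -> [1]
  satisfied 3 clause(s); 2 remain; assigned so far: [2, 3]
unit clause [1] forces x1=T; simplify:
  satisfied 1 clause(s); 1 remain; assigned so far: [1, 2, 3]
unit clause [4] forces x4=T; simplify:
  satisfied 1 clause(s); 0 remain; assigned so far: [1, 2, 3, 4]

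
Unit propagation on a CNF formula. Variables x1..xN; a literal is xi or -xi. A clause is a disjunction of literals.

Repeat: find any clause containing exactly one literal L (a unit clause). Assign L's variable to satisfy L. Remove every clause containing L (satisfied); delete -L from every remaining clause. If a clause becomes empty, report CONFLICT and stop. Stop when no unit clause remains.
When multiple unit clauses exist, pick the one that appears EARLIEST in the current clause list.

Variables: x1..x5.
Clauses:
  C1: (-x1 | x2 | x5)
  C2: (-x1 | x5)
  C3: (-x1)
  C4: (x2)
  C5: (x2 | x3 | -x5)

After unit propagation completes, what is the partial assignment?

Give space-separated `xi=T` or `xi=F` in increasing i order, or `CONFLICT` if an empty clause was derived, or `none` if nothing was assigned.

unit clause [-1] forces x1=F; simplify:
  satisfied 3 clause(s); 2 remain; assigned so far: [1]
unit clause [2] forces x2=T; simplify:
  satisfied 2 clause(s); 0 remain; assigned so far: [1, 2]

Answer: x1=F x2=T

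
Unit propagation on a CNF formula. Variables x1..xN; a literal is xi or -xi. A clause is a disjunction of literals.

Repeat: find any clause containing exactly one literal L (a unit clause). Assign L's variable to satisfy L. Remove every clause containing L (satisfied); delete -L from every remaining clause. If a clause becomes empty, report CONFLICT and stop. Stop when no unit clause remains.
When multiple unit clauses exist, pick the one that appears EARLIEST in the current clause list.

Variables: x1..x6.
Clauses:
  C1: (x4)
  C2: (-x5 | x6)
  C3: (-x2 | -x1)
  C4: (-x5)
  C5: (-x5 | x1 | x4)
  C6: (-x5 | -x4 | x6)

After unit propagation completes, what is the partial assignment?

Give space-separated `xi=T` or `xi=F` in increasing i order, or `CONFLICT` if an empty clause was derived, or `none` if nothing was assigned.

unit clause [4] forces x4=T; simplify:
  drop -4 from [-5, -4, 6] -> [-5, 6]
  satisfied 2 clause(s); 4 remain; assigned so far: [4]
unit clause [-5] forces x5=F; simplify:
  satisfied 3 clause(s); 1 remain; assigned so far: [4, 5]

Answer: x4=T x5=F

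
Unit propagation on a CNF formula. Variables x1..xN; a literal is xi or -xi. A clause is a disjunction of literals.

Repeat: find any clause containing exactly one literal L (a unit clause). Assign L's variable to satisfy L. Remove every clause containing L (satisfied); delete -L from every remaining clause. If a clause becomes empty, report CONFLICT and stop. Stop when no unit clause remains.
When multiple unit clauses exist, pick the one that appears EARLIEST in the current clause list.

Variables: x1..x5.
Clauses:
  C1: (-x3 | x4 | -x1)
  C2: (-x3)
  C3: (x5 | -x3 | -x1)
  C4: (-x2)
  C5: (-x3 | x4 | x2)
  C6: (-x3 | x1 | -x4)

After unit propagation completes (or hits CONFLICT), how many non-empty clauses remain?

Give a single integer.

Answer: 0

Derivation:
unit clause [-3] forces x3=F; simplify:
  satisfied 5 clause(s); 1 remain; assigned so far: [3]
unit clause [-2] forces x2=F; simplify:
  satisfied 1 clause(s); 0 remain; assigned so far: [2, 3]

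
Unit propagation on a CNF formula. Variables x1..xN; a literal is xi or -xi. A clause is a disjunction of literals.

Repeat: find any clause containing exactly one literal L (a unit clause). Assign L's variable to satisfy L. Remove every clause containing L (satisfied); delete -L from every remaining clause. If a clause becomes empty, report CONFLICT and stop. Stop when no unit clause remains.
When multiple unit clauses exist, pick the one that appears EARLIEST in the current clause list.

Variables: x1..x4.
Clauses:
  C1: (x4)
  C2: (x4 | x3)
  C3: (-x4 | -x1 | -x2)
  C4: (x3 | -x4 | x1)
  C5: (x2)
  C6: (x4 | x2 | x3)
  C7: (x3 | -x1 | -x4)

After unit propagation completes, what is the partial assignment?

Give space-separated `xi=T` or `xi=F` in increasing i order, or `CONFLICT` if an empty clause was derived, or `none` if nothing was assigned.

unit clause [4] forces x4=T; simplify:
  drop -4 from [-4, -1, -2] -> [-1, -2]
  drop -4 from [3, -4, 1] -> [3, 1]
  drop -4 from [3, -1, -4] -> [3, -1]
  satisfied 3 clause(s); 4 remain; assigned so far: [4]
unit clause [2] forces x2=T; simplify:
  drop -2 from [-1, -2] -> [-1]
  satisfied 1 clause(s); 3 remain; assigned so far: [2, 4]
unit clause [-1] forces x1=F; simplify:
  drop 1 from [3, 1] -> [3]
  satisfied 2 clause(s); 1 remain; assigned so far: [1, 2, 4]
unit clause [3] forces x3=T; simplify:
  satisfied 1 clause(s); 0 remain; assigned so far: [1, 2, 3, 4]

Answer: x1=F x2=T x3=T x4=T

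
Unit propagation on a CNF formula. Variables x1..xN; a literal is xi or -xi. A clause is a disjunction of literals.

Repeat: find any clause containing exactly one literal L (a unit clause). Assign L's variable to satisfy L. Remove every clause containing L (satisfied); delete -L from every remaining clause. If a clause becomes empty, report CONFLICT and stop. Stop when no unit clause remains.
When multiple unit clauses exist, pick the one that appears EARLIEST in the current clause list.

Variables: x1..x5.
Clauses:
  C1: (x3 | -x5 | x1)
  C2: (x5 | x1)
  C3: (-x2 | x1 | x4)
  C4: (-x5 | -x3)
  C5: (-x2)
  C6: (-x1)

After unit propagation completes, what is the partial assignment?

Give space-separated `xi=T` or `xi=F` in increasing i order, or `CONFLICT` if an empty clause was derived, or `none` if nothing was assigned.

Answer: CONFLICT

Derivation:
unit clause [-2] forces x2=F; simplify:
  satisfied 2 clause(s); 4 remain; assigned so far: [2]
unit clause [-1] forces x1=F; simplify:
  drop 1 from [3, -5, 1] -> [3, -5]
  drop 1 from [5, 1] -> [5]
  satisfied 1 clause(s); 3 remain; assigned so far: [1, 2]
unit clause [5] forces x5=T; simplify:
  drop -5 from [3, -5] -> [3]
  drop -5 from [-5, -3] -> [-3]
  satisfied 1 clause(s); 2 remain; assigned so far: [1, 2, 5]
unit clause [3] forces x3=T; simplify:
  drop -3 from [-3] -> [] (empty!)
  satisfied 1 clause(s); 1 remain; assigned so far: [1, 2, 3, 5]
CONFLICT (empty clause)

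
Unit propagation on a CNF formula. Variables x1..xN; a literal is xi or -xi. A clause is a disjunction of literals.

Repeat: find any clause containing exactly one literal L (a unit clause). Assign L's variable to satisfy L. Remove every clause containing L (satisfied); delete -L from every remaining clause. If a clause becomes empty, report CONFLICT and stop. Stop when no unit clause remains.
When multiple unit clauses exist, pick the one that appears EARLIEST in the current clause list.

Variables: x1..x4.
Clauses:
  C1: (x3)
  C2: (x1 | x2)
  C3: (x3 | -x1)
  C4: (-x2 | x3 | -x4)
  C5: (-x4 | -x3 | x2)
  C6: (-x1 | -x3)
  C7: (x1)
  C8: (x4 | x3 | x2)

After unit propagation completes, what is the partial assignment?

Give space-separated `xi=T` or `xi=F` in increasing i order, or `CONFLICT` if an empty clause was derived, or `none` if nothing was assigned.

Answer: CONFLICT

Derivation:
unit clause [3] forces x3=T; simplify:
  drop -3 from [-4, -3, 2] -> [-4, 2]
  drop -3 from [-1, -3] -> [-1]
  satisfied 4 clause(s); 4 remain; assigned so far: [3]
unit clause [-1] forces x1=F; simplify:
  drop 1 from [1, 2] -> [2]
  drop 1 from [1] -> [] (empty!)
  satisfied 1 clause(s); 3 remain; assigned so far: [1, 3]
CONFLICT (empty clause)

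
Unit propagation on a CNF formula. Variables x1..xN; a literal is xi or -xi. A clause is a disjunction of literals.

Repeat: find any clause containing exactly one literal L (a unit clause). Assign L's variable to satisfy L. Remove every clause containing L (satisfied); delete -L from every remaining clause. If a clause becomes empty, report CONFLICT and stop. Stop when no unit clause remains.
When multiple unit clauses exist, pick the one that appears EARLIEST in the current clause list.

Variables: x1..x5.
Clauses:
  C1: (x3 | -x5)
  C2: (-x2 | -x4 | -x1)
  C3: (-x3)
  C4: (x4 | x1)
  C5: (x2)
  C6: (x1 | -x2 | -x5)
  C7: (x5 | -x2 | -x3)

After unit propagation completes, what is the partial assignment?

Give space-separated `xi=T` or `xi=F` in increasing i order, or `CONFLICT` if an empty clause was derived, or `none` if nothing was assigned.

Answer: x2=T x3=F x5=F

Derivation:
unit clause [-3] forces x3=F; simplify:
  drop 3 from [3, -5] -> [-5]
  satisfied 2 clause(s); 5 remain; assigned so far: [3]
unit clause [-5] forces x5=F; simplify:
  satisfied 2 clause(s); 3 remain; assigned so far: [3, 5]
unit clause [2] forces x2=T; simplify:
  drop -2 from [-2, -4, -1] -> [-4, -1]
  satisfied 1 clause(s); 2 remain; assigned so far: [2, 3, 5]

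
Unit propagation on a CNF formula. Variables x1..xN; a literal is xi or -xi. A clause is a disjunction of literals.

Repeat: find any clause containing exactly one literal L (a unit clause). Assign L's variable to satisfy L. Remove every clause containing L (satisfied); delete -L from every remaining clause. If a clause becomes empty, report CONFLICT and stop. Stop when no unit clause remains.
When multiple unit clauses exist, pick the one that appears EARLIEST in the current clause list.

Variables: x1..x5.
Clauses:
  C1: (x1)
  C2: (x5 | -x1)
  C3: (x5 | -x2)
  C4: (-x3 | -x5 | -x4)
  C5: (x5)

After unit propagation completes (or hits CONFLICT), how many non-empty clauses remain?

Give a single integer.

Answer: 1

Derivation:
unit clause [1] forces x1=T; simplify:
  drop -1 from [5, -1] -> [5]
  satisfied 1 clause(s); 4 remain; assigned so far: [1]
unit clause [5] forces x5=T; simplify:
  drop -5 from [-3, -5, -4] -> [-3, -4]
  satisfied 3 clause(s); 1 remain; assigned so far: [1, 5]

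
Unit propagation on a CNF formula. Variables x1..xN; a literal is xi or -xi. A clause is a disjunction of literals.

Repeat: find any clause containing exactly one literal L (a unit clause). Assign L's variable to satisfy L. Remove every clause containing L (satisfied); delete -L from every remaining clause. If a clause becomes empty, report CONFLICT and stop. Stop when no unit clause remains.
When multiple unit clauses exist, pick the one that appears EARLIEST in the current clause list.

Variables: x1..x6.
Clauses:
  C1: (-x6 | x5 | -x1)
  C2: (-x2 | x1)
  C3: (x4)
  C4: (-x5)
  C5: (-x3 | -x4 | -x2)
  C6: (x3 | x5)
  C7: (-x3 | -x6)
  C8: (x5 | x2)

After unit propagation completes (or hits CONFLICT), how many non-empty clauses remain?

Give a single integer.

unit clause [4] forces x4=T; simplify:
  drop -4 from [-3, -4, -2] -> [-3, -2]
  satisfied 1 clause(s); 7 remain; assigned so far: [4]
unit clause [-5] forces x5=F; simplify:
  drop 5 from [-6, 5, -1] -> [-6, -1]
  drop 5 from [3, 5] -> [3]
  drop 5 from [5, 2] -> [2]
  satisfied 1 clause(s); 6 remain; assigned so far: [4, 5]
unit clause [3] forces x3=T; simplify:
  drop -3 from [-3, -2] -> [-2]
  drop -3 from [-3, -6] -> [-6]
  satisfied 1 clause(s); 5 remain; assigned so far: [3, 4, 5]
unit clause [-2] forces x2=F; simplify:
  drop 2 from [2] -> [] (empty!)
  satisfied 2 clause(s); 3 remain; assigned so far: [2, 3, 4, 5]
CONFLICT (empty clause)

Answer: 2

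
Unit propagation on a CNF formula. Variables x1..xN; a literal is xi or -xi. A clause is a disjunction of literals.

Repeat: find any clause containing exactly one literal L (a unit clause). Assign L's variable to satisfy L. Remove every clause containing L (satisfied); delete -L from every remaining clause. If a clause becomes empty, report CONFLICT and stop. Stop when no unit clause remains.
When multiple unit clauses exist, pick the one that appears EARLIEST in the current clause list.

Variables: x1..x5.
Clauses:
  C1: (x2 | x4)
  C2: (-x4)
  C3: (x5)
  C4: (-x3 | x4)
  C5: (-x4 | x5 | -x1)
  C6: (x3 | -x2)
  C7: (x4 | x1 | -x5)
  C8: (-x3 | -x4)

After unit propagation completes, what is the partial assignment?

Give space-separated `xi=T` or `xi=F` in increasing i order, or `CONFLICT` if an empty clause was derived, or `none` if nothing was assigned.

unit clause [-4] forces x4=F; simplify:
  drop 4 from [2, 4] -> [2]
  drop 4 from [-3, 4] -> [-3]
  drop 4 from [4, 1, -5] -> [1, -5]
  satisfied 3 clause(s); 5 remain; assigned so far: [4]
unit clause [2] forces x2=T; simplify:
  drop -2 from [3, -2] -> [3]
  satisfied 1 clause(s); 4 remain; assigned so far: [2, 4]
unit clause [5] forces x5=T; simplify:
  drop -5 from [1, -5] -> [1]
  satisfied 1 clause(s); 3 remain; assigned so far: [2, 4, 5]
unit clause [-3] forces x3=F; simplify:
  drop 3 from [3] -> [] (empty!)
  satisfied 1 clause(s); 2 remain; assigned so far: [2, 3, 4, 5]
CONFLICT (empty clause)

Answer: CONFLICT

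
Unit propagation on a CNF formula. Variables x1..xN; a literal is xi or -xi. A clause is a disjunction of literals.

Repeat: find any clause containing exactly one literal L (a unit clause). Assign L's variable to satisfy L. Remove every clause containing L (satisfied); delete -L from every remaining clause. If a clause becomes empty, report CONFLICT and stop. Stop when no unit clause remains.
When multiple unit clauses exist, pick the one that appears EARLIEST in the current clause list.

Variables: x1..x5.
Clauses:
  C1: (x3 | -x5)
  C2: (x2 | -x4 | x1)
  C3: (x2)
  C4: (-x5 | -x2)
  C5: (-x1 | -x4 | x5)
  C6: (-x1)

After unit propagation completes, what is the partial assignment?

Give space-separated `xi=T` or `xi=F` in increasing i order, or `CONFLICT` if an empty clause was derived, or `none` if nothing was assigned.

Answer: x1=F x2=T x5=F

Derivation:
unit clause [2] forces x2=T; simplify:
  drop -2 from [-5, -2] -> [-5]
  satisfied 2 clause(s); 4 remain; assigned so far: [2]
unit clause [-5] forces x5=F; simplify:
  drop 5 from [-1, -4, 5] -> [-1, -4]
  satisfied 2 clause(s); 2 remain; assigned so far: [2, 5]
unit clause [-1] forces x1=F; simplify:
  satisfied 2 clause(s); 0 remain; assigned so far: [1, 2, 5]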